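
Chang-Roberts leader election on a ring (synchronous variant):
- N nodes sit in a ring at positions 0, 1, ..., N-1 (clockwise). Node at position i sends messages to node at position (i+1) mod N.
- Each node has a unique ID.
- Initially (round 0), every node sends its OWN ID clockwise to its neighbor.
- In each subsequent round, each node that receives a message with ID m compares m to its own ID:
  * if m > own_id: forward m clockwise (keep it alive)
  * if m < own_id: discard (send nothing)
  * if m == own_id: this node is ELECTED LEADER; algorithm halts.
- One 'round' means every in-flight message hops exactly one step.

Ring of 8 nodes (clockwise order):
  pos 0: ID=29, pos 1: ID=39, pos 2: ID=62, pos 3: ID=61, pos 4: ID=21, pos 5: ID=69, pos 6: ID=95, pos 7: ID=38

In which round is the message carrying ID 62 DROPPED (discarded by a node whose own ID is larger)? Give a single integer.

Answer: 3

Derivation:
Round 1: pos1(id39) recv 29: drop; pos2(id62) recv 39: drop; pos3(id61) recv 62: fwd; pos4(id21) recv 61: fwd; pos5(id69) recv 21: drop; pos6(id95) recv 69: drop; pos7(id38) recv 95: fwd; pos0(id29) recv 38: fwd
Round 2: pos4(id21) recv 62: fwd; pos5(id69) recv 61: drop; pos0(id29) recv 95: fwd; pos1(id39) recv 38: drop
Round 3: pos5(id69) recv 62: drop; pos1(id39) recv 95: fwd
Round 4: pos2(id62) recv 95: fwd
Round 5: pos3(id61) recv 95: fwd
Round 6: pos4(id21) recv 95: fwd
Round 7: pos5(id69) recv 95: fwd
Round 8: pos6(id95) recv 95: ELECTED
Message ID 62 originates at pos 2; dropped at pos 5 in round 3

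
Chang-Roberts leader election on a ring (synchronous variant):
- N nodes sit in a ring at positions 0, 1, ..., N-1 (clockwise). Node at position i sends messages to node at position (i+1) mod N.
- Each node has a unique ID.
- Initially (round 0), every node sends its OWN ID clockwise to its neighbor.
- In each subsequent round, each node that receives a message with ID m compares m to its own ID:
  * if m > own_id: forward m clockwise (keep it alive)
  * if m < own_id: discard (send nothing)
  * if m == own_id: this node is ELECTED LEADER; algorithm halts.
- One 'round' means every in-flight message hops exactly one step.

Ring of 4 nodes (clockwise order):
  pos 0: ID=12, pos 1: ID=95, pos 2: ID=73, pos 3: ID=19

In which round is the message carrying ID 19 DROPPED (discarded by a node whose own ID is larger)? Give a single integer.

Round 1: pos1(id95) recv 12: drop; pos2(id73) recv 95: fwd; pos3(id19) recv 73: fwd; pos0(id12) recv 19: fwd
Round 2: pos3(id19) recv 95: fwd; pos0(id12) recv 73: fwd; pos1(id95) recv 19: drop
Round 3: pos0(id12) recv 95: fwd; pos1(id95) recv 73: drop
Round 4: pos1(id95) recv 95: ELECTED
Message ID 19 originates at pos 3; dropped at pos 1 in round 2

Answer: 2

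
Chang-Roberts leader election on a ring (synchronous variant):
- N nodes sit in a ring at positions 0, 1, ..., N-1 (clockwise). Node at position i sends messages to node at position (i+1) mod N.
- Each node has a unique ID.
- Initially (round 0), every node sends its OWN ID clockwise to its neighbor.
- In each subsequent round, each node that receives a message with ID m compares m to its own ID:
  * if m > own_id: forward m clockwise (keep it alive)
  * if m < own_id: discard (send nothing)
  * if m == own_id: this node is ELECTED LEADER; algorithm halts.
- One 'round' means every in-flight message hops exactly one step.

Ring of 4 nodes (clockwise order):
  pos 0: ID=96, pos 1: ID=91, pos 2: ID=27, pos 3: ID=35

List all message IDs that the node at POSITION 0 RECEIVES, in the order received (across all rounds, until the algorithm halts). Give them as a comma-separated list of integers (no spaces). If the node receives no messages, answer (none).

Answer: 35,91,96

Derivation:
Round 1: pos1(id91) recv 96: fwd; pos2(id27) recv 91: fwd; pos3(id35) recv 27: drop; pos0(id96) recv 35: drop
Round 2: pos2(id27) recv 96: fwd; pos3(id35) recv 91: fwd
Round 3: pos3(id35) recv 96: fwd; pos0(id96) recv 91: drop
Round 4: pos0(id96) recv 96: ELECTED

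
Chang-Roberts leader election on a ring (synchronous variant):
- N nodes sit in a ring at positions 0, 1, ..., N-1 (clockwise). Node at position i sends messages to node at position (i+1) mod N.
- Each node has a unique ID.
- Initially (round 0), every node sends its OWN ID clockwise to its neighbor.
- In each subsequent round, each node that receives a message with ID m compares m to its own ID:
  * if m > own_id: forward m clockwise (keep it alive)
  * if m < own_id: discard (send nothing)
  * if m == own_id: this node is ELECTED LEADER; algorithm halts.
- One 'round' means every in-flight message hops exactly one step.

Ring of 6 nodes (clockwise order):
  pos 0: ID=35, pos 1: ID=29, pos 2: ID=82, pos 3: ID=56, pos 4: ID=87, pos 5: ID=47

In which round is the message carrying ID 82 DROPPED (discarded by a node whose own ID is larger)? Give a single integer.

Round 1: pos1(id29) recv 35: fwd; pos2(id82) recv 29: drop; pos3(id56) recv 82: fwd; pos4(id87) recv 56: drop; pos5(id47) recv 87: fwd; pos0(id35) recv 47: fwd
Round 2: pos2(id82) recv 35: drop; pos4(id87) recv 82: drop; pos0(id35) recv 87: fwd; pos1(id29) recv 47: fwd
Round 3: pos1(id29) recv 87: fwd; pos2(id82) recv 47: drop
Round 4: pos2(id82) recv 87: fwd
Round 5: pos3(id56) recv 87: fwd
Round 6: pos4(id87) recv 87: ELECTED
Message ID 82 originates at pos 2; dropped at pos 4 in round 2

Answer: 2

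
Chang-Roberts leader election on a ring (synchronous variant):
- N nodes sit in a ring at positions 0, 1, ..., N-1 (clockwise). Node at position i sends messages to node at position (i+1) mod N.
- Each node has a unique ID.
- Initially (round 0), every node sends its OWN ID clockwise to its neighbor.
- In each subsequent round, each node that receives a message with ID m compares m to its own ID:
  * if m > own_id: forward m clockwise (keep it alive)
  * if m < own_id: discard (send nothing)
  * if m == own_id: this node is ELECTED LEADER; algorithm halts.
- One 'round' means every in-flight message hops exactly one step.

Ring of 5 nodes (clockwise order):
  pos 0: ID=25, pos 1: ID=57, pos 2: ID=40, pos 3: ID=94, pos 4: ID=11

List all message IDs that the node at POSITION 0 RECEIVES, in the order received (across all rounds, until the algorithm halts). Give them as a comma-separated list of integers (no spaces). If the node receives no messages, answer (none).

Round 1: pos1(id57) recv 25: drop; pos2(id40) recv 57: fwd; pos3(id94) recv 40: drop; pos4(id11) recv 94: fwd; pos0(id25) recv 11: drop
Round 2: pos3(id94) recv 57: drop; pos0(id25) recv 94: fwd
Round 3: pos1(id57) recv 94: fwd
Round 4: pos2(id40) recv 94: fwd
Round 5: pos3(id94) recv 94: ELECTED

Answer: 11,94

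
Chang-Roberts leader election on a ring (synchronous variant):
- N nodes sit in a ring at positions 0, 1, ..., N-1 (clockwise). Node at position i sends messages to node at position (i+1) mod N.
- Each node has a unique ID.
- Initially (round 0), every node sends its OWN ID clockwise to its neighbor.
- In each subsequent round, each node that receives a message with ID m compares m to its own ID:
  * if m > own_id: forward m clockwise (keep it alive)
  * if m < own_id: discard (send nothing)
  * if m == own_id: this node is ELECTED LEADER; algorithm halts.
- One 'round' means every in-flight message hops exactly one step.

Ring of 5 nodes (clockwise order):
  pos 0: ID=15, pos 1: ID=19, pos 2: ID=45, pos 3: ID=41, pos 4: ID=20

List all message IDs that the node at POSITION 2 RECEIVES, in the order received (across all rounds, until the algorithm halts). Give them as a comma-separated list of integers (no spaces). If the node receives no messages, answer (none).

Round 1: pos1(id19) recv 15: drop; pos2(id45) recv 19: drop; pos3(id41) recv 45: fwd; pos4(id20) recv 41: fwd; pos0(id15) recv 20: fwd
Round 2: pos4(id20) recv 45: fwd; pos0(id15) recv 41: fwd; pos1(id19) recv 20: fwd
Round 3: pos0(id15) recv 45: fwd; pos1(id19) recv 41: fwd; pos2(id45) recv 20: drop
Round 4: pos1(id19) recv 45: fwd; pos2(id45) recv 41: drop
Round 5: pos2(id45) recv 45: ELECTED

Answer: 19,20,41,45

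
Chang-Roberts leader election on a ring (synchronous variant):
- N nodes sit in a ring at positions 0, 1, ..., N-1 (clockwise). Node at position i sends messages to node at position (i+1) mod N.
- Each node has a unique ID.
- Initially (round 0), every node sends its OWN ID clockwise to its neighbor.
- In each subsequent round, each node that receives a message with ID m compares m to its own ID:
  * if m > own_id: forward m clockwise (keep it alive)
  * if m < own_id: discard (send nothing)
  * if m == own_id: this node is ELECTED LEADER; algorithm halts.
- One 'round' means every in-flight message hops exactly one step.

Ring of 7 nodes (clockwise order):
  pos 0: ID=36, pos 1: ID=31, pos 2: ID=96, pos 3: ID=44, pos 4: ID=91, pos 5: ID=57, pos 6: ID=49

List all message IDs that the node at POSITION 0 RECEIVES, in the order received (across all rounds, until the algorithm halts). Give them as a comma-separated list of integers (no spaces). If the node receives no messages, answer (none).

Round 1: pos1(id31) recv 36: fwd; pos2(id96) recv 31: drop; pos3(id44) recv 96: fwd; pos4(id91) recv 44: drop; pos5(id57) recv 91: fwd; pos6(id49) recv 57: fwd; pos0(id36) recv 49: fwd
Round 2: pos2(id96) recv 36: drop; pos4(id91) recv 96: fwd; pos6(id49) recv 91: fwd; pos0(id36) recv 57: fwd; pos1(id31) recv 49: fwd
Round 3: pos5(id57) recv 96: fwd; pos0(id36) recv 91: fwd; pos1(id31) recv 57: fwd; pos2(id96) recv 49: drop
Round 4: pos6(id49) recv 96: fwd; pos1(id31) recv 91: fwd; pos2(id96) recv 57: drop
Round 5: pos0(id36) recv 96: fwd; pos2(id96) recv 91: drop
Round 6: pos1(id31) recv 96: fwd
Round 7: pos2(id96) recv 96: ELECTED

Answer: 49,57,91,96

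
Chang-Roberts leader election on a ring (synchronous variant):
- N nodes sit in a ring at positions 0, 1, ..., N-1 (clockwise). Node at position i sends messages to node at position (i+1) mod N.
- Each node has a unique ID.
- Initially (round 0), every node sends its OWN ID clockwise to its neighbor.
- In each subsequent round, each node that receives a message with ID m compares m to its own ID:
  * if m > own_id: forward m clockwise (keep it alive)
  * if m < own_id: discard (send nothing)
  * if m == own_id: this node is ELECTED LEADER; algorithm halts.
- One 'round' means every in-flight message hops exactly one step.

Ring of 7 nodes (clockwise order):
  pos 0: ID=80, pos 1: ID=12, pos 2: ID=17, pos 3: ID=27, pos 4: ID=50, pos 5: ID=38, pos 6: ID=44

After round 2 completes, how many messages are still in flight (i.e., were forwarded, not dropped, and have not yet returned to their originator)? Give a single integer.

Round 1: pos1(id12) recv 80: fwd; pos2(id17) recv 12: drop; pos3(id27) recv 17: drop; pos4(id50) recv 27: drop; pos5(id38) recv 50: fwd; pos6(id44) recv 38: drop; pos0(id80) recv 44: drop
Round 2: pos2(id17) recv 80: fwd; pos6(id44) recv 50: fwd
After round 2: 2 messages still in flight

Answer: 2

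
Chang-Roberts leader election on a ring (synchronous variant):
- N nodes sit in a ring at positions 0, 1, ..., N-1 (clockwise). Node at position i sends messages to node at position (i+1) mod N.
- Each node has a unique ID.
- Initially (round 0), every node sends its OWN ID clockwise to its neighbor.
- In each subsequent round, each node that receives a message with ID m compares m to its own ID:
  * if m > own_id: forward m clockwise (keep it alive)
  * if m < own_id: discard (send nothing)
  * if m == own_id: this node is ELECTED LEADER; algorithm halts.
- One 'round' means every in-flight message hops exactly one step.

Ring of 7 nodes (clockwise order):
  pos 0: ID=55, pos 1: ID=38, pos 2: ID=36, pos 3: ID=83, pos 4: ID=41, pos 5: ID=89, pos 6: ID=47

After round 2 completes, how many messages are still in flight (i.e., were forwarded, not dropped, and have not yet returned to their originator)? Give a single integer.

Answer: 2

Derivation:
Round 1: pos1(id38) recv 55: fwd; pos2(id36) recv 38: fwd; pos3(id83) recv 36: drop; pos4(id41) recv 83: fwd; pos5(id89) recv 41: drop; pos6(id47) recv 89: fwd; pos0(id55) recv 47: drop
Round 2: pos2(id36) recv 55: fwd; pos3(id83) recv 38: drop; pos5(id89) recv 83: drop; pos0(id55) recv 89: fwd
After round 2: 2 messages still in flight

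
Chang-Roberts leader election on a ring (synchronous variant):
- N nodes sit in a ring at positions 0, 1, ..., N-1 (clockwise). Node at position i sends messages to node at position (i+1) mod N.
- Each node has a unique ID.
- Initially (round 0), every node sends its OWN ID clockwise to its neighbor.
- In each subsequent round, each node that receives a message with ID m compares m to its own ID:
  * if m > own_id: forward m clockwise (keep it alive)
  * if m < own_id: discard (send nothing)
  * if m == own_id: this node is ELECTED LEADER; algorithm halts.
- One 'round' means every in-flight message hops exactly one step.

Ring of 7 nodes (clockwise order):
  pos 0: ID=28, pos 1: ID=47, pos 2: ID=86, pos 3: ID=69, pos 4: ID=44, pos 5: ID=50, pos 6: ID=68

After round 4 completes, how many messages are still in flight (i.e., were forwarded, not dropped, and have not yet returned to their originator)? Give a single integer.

Answer: 2

Derivation:
Round 1: pos1(id47) recv 28: drop; pos2(id86) recv 47: drop; pos3(id69) recv 86: fwd; pos4(id44) recv 69: fwd; pos5(id50) recv 44: drop; pos6(id68) recv 50: drop; pos0(id28) recv 68: fwd
Round 2: pos4(id44) recv 86: fwd; pos5(id50) recv 69: fwd; pos1(id47) recv 68: fwd
Round 3: pos5(id50) recv 86: fwd; pos6(id68) recv 69: fwd; pos2(id86) recv 68: drop
Round 4: pos6(id68) recv 86: fwd; pos0(id28) recv 69: fwd
After round 4: 2 messages still in flight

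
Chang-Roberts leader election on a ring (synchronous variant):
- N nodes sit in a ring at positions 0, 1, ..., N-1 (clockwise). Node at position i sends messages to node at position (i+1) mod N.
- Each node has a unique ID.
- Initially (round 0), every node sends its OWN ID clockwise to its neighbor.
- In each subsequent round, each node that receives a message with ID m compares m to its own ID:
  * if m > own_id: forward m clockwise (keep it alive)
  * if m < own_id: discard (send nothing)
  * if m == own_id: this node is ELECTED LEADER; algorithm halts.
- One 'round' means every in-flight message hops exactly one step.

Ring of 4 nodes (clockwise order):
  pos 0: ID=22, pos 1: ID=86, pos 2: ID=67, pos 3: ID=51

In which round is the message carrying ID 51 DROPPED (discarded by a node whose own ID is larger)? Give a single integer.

Round 1: pos1(id86) recv 22: drop; pos2(id67) recv 86: fwd; pos3(id51) recv 67: fwd; pos0(id22) recv 51: fwd
Round 2: pos3(id51) recv 86: fwd; pos0(id22) recv 67: fwd; pos1(id86) recv 51: drop
Round 3: pos0(id22) recv 86: fwd; pos1(id86) recv 67: drop
Round 4: pos1(id86) recv 86: ELECTED
Message ID 51 originates at pos 3; dropped at pos 1 in round 2

Answer: 2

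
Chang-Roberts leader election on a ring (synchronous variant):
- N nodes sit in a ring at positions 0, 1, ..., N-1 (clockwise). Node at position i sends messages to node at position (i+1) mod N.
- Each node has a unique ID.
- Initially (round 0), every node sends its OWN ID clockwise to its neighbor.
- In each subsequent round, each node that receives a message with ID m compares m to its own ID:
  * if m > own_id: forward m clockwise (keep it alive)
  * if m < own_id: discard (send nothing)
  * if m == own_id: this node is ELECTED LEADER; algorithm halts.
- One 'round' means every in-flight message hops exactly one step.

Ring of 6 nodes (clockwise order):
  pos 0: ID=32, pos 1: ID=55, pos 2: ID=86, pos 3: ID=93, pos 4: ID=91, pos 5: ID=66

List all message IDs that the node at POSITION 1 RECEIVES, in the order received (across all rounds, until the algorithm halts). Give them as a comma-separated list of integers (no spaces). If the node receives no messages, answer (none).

Answer: 32,66,91,93

Derivation:
Round 1: pos1(id55) recv 32: drop; pos2(id86) recv 55: drop; pos3(id93) recv 86: drop; pos4(id91) recv 93: fwd; pos5(id66) recv 91: fwd; pos0(id32) recv 66: fwd
Round 2: pos5(id66) recv 93: fwd; pos0(id32) recv 91: fwd; pos1(id55) recv 66: fwd
Round 3: pos0(id32) recv 93: fwd; pos1(id55) recv 91: fwd; pos2(id86) recv 66: drop
Round 4: pos1(id55) recv 93: fwd; pos2(id86) recv 91: fwd
Round 5: pos2(id86) recv 93: fwd; pos3(id93) recv 91: drop
Round 6: pos3(id93) recv 93: ELECTED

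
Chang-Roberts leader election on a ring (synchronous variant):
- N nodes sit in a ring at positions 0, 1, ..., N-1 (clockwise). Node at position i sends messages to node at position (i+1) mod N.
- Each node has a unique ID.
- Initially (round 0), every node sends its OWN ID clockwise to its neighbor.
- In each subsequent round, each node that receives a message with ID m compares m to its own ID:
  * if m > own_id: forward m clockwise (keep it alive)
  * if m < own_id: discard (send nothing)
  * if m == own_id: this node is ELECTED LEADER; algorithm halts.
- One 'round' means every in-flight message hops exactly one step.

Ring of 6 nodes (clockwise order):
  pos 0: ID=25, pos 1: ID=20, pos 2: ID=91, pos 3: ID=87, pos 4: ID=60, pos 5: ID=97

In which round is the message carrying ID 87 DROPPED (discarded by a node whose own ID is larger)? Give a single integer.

Round 1: pos1(id20) recv 25: fwd; pos2(id91) recv 20: drop; pos3(id87) recv 91: fwd; pos4(id60) recv 87: fwd; pos5(id97) recv 60: drop; pos0(id25) recv 97: fwd
Round 2: pos2(id91) recv 25: drop; pos4(id60) recv 91: fwd; pos5(id97) recv 87: drop; pos1(id20) recv 97: fwd
Round 3: pos5(id97) recv 91: drop; pos2(id91) recv 97: fwd
Round 4: pos3(id87) recv 97: fwd
Round 5: pos4(id60) recv 97: fwd
Round 6: pos5(id97) recv 97: ELECTED
Message ID 87 originates at pos 3; dropped at pos 5 in round 2

Answer: 2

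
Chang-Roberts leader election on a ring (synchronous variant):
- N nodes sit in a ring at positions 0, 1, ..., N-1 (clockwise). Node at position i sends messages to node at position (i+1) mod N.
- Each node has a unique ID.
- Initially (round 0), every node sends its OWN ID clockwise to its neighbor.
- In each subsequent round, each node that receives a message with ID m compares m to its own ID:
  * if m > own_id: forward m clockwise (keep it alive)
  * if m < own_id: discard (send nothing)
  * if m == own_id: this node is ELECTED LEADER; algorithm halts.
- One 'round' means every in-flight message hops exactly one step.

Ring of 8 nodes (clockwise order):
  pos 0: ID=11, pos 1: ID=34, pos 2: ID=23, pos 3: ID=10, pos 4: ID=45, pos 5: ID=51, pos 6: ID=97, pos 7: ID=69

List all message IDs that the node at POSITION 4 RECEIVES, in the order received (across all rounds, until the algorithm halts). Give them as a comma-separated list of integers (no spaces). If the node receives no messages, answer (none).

Round 1: pos1(id34) recv 11: drop; pos2(id23) recv 34: fwd; pos3(id10) recv 23: fwd; pos4(id45) recv 10: drop; pos5(id51) recv 45: drop; pos6(id97) recv 51: drop; pos7(id69) recv 97: fwd; pos0(id11) recv 69: fwd
Round 2: pos3(id10) recv 34: fwd; pos4(id45) recv 23: drop; pos0(id11) recv 97: fwd; pos1(id34) recv 69: fwd
Round 3: pos4(id45) recv 34: drop; pos1(id34) recv 97: fwd; pos2(id23) recv 69: fwd
Round 4: pos2(id23) recv 97: fwd; pos3(id10) recv 69: fwd
Round 5: pos3(id10) recv 97: fwd; pos4(id45) recv 69: fwd
Round 6: pos4(id45) recv 97: fwd; pos5(id51) recv 69: fwd
Round 7: pos5(id51) recv 97: fwd; pos6(id97) recv 69: drop
Round 8: pos6(id97) recv 97: ELECTED

Answer: 10,23,34,69,97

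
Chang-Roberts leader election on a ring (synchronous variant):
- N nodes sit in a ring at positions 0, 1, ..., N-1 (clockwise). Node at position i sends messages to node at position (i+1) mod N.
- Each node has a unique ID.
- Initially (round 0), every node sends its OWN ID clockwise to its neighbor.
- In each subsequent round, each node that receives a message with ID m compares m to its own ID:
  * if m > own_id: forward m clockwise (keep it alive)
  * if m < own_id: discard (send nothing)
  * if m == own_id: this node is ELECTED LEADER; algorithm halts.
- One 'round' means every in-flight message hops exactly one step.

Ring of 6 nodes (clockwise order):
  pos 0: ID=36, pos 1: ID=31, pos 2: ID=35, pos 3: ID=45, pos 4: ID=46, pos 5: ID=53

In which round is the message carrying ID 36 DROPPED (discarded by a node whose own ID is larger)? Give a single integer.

Round 1: pos1(id31) recv 36: fwd; pos2(id35) recv 31: drop; pos3(id45) recv 35: drop; pos4(id46) recv 45: drop; pos5(id53) recv 46: drop; pos0(id36) recv 53: fwd
Round 2: pos2(id35) recv 36: fwd; pos1(id31) recv 53: fwd
Round 3: pos3(id45) recv 36: drop; pos2(id35) recv 53: fwd
Round 4: pos3(id45) recv 53: fwd
Round 5: pos4(id46) recv 53: fwd
Round 6: pos5(id53) recv 53: ELECTED
Message ID 36 originates at pos 0; dropped at pos 3 in round 3

Answer: 3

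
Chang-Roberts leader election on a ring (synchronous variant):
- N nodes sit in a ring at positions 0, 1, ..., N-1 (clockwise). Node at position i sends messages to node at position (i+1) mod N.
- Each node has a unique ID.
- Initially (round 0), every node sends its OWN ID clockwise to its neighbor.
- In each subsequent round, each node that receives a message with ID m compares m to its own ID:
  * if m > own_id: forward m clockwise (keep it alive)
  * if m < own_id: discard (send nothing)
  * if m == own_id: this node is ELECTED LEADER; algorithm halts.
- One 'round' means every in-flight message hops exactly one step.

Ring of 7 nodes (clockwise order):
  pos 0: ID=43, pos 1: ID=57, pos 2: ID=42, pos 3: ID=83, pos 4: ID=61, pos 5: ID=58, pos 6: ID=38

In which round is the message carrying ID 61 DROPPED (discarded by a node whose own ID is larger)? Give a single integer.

Round 1: pos1(id57) recv 43: drop; pos2(id42) recv 57: fwd; pos3(id83) recv 42: drop; pos4(id61) recv 83: fwd; pos5(id58) recv 61: fwd; pos6(id38) recv 58: fwd; pos0(id43) recv 38: drop
Round 2: pos3(id83) recv 57: drop; pos5(id58) recv 83: fwd; pos6(id38) recv 61: fwd; pos0(id43) recv 58: fwd
Round 3: pos6(id38) recv 83: fwd; pos0(id43) recv 61: fwd; pos1(id57) recv 58: fwd
Round 4: pos0(id43) recv 83: fwd; pos1(id57) recv 61: fwd; pos2(id42) recv 58: fwd
Round 5: pos1(id57) recv 83: fwd; pos2(id42) recv 61: fwd; pos3(id83) recv 58: drop
Round 6: pos2(id42) recv 83: fwd; pos3(id83) recv 61: drop
Round 7: pos3(id83) recv 83: ELECTED
Message ID 61 originates at pos 4; dropped at pos 3 in round 6

Answer: 6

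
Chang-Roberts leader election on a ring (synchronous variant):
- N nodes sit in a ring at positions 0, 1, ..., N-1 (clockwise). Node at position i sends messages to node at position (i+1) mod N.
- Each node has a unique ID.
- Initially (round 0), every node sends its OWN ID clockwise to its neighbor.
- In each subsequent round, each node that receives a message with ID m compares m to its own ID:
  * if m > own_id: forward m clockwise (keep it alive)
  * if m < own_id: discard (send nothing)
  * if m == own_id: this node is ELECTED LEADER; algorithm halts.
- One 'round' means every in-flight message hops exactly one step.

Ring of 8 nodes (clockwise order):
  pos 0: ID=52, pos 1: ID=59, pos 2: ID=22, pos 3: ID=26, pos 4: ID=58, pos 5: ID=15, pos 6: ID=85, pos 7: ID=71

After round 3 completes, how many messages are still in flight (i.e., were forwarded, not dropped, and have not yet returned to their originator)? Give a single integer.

Answer: 3

Derivation:
Round 1: pos1(id59) recv 52: drop; pos2(id22) recv 59: fwd; pos3(id26) recv 22: drop; pos4(id58) recv 26: drop; pos5(id15) recv 58: fwd; pos6(id85) recv 15: drop; pos7(id71) recv 85: fwd; pos0(id52) recv 71: fwd
Round 2: pos3(id26) recv 59: fwd; pos6(id85) recv 58: drop; pos0(id52) recv 85: fwd; pos1(id59) recv 71: fwd
Round 3: pos4(id58) recv 59: fwd; pos1(id59) recv 85: fwd; pos2(id22) recv 71: fwd
After round 3: 3 messages still in flight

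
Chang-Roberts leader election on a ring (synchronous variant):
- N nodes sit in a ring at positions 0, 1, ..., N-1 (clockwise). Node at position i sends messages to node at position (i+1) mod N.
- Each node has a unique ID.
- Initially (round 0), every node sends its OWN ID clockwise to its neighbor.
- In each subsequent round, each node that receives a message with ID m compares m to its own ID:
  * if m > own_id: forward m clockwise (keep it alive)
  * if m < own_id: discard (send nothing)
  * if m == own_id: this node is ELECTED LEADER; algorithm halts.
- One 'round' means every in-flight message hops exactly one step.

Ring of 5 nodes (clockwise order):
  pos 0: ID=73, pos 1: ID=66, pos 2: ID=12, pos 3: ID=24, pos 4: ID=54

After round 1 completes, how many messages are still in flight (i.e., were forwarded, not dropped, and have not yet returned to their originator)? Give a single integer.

Round 1: pos1(id66) recv 73: fwd; pos2(id12) recv 66: fwd; pos3(id24) recv 12: drop; pos4(id54) recv 24: drop; pos0(id73) recv 54: drop
After round 1: 2 messages still in flight

Answer: 2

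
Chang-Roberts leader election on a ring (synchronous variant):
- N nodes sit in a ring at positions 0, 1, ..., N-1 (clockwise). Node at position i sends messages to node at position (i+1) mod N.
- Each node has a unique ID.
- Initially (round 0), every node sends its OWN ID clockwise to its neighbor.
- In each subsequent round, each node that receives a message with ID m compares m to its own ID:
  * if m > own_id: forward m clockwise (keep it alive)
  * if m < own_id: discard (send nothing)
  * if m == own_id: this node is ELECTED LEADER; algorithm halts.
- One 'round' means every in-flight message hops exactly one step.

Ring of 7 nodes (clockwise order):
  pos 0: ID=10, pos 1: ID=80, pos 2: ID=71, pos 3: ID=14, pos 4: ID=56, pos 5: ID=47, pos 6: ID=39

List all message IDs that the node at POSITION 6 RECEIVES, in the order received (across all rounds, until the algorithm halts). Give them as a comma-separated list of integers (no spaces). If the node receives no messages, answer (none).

Answer: 47,56,71,80

Derivation:
Round 1: pos1(id80) recv 10: drop; pos2(id71) recv 80: fwd; pos3(id14) recv 71: fwd; pos4(id56) recv 14: drop; pos5(id47) recv 56: fwd; pos6(id39) recv 47: fwd; pos0(id10) recv 39: fwd
Round 2: pos3(id14) recv 80: fwd; pos4(id56) recv 71: fwd; pos6(id39) recv 56: fwd; pos0(id10) recv 47: fwd; pos1(id80) recv 39: drop
Round 3: pos4(id56) recv 80: fwd; pos5(id47) recv 71: fwd; pos0(id10) recv 56: fwd; pos1(id80) recv 47: drop
Round 4: pos5(id47) recv 80: fwd; pos6(id39) recv 71: fwd; pos1(id80) recv 56: drop
Round 5: pos6(id39) recv 80: fwd; pos0(id10) recv 71: fwd
Round 6: pos0(id10) recv 80: fwd; pos1(id80) recv 71: drop
Round 7: pos1(id80) recv 80: ELECTED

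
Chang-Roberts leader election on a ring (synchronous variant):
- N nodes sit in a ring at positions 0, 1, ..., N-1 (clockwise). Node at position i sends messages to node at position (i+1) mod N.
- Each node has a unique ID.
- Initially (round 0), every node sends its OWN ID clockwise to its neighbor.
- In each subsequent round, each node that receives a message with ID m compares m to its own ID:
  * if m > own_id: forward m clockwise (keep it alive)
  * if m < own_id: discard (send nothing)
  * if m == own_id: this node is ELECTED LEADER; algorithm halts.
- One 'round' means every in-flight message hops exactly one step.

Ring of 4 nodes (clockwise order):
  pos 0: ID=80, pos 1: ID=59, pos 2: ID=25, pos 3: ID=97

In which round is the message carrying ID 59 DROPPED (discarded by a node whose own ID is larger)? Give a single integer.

Round 1: pos1(id59) recv 80: fwd; pos2(id25) recv 59: fwd; pos3(id97) recv 25: drop; pos0(id80) recv 97: fwd
Round 2: pos2(id25) recv 80: fwd; pos3(id97) recv 59: drop; pos1(id59) recv 97: fwd
Round 3: pos3(id97) recv 80: drop; pos2(id25) recv 97: fwd
Round 4: pos3(id97) recv 97: ELECTED
Message ID 59 originates at pos 1; dropped at pos 3 in round 2

Answer: 2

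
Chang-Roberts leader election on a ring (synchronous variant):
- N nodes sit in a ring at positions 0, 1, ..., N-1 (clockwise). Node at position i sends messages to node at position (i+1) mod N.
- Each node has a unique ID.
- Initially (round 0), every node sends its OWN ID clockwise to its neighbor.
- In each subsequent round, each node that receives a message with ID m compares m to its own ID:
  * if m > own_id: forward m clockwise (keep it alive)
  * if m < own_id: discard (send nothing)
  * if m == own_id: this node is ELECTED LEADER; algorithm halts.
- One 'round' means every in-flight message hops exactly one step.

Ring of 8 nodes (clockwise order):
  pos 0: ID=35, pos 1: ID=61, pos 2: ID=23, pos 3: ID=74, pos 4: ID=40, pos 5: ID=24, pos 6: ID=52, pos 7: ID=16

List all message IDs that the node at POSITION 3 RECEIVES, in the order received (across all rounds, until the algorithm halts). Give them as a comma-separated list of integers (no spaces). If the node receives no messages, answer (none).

Round 1: pos1(id61) recv 35: drop; pos2(id23) recv 61: fwd; pos3(id74) recv 23: drop; pos4(id40) recv 74: fwd; pos5(id24) recv 40: fwd; pos6(id52) recv 24: drop; pos7(id16) recv 52: fwd; pos0(id35) recv 16: drop
Round 2: pos3(id74) recv 61: drop; pos5(id24) recv 74: fwd; pos6(id52) recv 40: drop; pos0(id35) recv 52: fwd
Round 3: pos6(id52) recv 74: fwd; pos1(id61) recv 52: drop
Round 4: pos7(id16) recv 74: fwd
Round 5: pos0(id35) recv 74: fwd
Round 6: pos1(id61) recv 74: fwd
Round 7: pos2(id23) recv 74: fwd
Round 8: pos3(id74) recv 74: ELECTED

Answer: 23,61,74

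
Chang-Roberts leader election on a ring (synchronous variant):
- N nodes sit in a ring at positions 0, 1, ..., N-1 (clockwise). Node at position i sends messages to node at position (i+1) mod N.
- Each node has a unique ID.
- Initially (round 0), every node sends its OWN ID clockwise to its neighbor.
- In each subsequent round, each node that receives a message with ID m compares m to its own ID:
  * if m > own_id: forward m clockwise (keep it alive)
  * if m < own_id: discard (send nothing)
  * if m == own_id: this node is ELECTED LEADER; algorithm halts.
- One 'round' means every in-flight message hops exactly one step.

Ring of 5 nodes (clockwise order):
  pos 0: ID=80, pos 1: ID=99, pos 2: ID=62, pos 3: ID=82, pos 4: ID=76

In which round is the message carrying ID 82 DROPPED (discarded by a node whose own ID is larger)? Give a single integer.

Round 1: pos1(id99) recv 80: drop; pos2(id62) recv 99: fwd; pos3(id82) recv 62: drop; pos4(id76) recv 82: fwd; pos0(id80) recv 76: drop
Round 2: pos3(id82) recv 99: fwd; pos0(id80) recv 82: fwd
Round 3: pos4(id76) recv 99: fwd; pos1(id99) recv 82: drop
Round 4: pos0(id80) recv 99: fwd
Round 5: pos1(id99) recv 99: ELECTED
Message ID 82 originates at pos 3; dropped at pos 1 in round 3

Answer: 3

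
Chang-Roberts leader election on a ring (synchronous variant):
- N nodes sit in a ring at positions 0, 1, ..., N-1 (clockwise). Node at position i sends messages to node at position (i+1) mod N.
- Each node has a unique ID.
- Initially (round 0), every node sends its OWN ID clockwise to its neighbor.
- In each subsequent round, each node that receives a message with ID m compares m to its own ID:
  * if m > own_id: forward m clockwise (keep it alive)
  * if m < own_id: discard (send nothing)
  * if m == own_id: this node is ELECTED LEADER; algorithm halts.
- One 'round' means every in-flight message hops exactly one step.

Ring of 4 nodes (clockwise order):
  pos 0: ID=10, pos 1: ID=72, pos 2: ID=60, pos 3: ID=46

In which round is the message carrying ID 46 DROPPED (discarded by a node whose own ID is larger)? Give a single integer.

Round 1: pos1(id72) recv 10: drop; pos2(id60) recv 72: fwd; pos3(id46) recv 60: fwd; pos0(id10) recv 46: fwd
Round 2: pos3(id46) recv 72: fwd; pos0(id10) recv 60: fwd; pos1(id72) recv 46: drop
Round 3: pos0(id10) recv 72: fwd; pos1(id72) recv 60: drop
Round 4: pos1(id72) recv 72: ELECTED
Message ID 46 originates at pos 3; dropped at pos 1 in round 2

Answer: 2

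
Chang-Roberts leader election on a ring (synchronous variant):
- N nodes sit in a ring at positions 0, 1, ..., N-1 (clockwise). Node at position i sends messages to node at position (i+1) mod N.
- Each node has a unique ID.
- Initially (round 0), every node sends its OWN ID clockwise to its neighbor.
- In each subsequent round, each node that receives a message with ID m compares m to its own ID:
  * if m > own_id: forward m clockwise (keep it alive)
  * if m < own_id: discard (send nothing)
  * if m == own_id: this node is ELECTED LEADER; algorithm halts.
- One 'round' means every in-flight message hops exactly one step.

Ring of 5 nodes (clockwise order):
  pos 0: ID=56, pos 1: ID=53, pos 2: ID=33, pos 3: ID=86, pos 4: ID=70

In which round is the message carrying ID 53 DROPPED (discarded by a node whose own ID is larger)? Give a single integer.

Round 1: pos1(id53) recv 56: fwd; pos2(id33) recv 53: fwd; pos3(id86) recv 33: drop; pos4(id70) recv 86: fwd; pos0(id56) recv 70: fwd
Round 2: pos2(id33) recv 56: fwd; pos3(id86) recv 53: drop; pos0(id56) recv 86: fwd; pos1(id53) recv 70: fwd
Round 3: pos3(id86) recv 56: drop; pos1(id53) recv 86: fwd; pos2(id33) recv 70: fwd
Round 4: pos2(id33) recv 86: fwd; pos3(id86) recv 70: drop
Round 5: pos3(id86) recv 86: ELECTED
Message ID 53 originates at pos 1; dropped at pos 3 in round 2

Answer: 2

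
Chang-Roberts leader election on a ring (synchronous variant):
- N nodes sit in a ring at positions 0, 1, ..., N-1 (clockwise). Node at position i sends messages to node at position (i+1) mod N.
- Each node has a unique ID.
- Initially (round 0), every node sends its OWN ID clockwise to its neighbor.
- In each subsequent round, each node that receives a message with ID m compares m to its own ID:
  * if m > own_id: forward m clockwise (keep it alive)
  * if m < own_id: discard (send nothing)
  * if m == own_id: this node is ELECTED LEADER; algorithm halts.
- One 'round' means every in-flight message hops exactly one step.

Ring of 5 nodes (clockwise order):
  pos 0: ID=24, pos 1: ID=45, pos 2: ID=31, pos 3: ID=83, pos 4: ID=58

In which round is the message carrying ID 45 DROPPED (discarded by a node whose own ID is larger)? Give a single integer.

Round 1: pos1(id45) recv 24: drop; pos2(id31) recv 45: fwd; pos3(id83) recv 31: drop; pos4(id58) recv 83: fwd; pos0(id24) recv 58: fwd
Round 2: pos3(id83) recv 45: drop; pos0(id24) recv 83: fwd; pos1(id45) recv 58: fwd
Round 3: pos1(id45) recv 83: fwd; pos2(id31) recv 58: fwd
Round 4: pos2(id31) recv 83: fwd; pos3(id83) recv 58: drop
Round 5: pos3(id83) recv 83: ELECTED
Message ID 45 originates at pos 1; dropped at pos 3 in round 2

Answer: 2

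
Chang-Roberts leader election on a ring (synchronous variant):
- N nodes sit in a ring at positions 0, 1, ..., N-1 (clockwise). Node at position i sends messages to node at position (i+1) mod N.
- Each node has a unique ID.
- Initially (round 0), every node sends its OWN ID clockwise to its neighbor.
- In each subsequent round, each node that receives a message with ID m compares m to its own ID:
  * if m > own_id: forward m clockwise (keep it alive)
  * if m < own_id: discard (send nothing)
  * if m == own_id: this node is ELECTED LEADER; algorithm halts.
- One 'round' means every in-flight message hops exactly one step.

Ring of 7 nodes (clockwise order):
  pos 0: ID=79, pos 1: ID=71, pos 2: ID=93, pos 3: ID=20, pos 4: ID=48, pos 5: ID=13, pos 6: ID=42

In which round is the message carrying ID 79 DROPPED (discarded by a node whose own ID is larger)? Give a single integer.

Answer: 2

Derivation:
Round 1: pos1(id71) recv 79: fwd; pos2(id93) recv 71: drop; pos3(id20) recv 93: fwd; pos4(id48) recv 20: drop; pos5(id13) recv 48: fwd; pos6(id42) recv 13: drop; pos0(id79) recv 42: drop
Round 2: pos2(id93) recv 79: drop; pos4(id48) recv 93: fwd; pos6(id42) recv 48: fwd
Round 3: pos5(id13) recv 93: fwd; pos0(id79) recv 48: drop
Round 4: pos6(id42) recv 93: fwd
Round 5: pos0(id79) recv 93: fwd
Round 6: pos1(id71) recv 93: fwd
Round 7: pos2(id93) recv 93: ELECTED
Message ID 79 originates at pos 0; dropped at pos 2 in round 2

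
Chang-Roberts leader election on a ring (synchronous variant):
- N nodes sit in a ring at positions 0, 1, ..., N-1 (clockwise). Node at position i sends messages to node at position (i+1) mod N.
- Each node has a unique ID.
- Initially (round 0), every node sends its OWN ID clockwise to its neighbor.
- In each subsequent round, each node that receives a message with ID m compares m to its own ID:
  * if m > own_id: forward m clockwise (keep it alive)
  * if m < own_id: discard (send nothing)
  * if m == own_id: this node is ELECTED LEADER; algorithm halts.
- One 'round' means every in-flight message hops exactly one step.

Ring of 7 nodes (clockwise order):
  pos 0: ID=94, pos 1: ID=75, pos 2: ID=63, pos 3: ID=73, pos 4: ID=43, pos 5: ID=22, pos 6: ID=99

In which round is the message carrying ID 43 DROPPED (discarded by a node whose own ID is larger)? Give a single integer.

Answer: 2

Derivation:
Round 1: pos1(id75) recv 94: fwd; pos2(id63) recv 75: fwd; pos3(id73) recv 63: drop; pos4(id43) recv 73: fwd; pos5(id22) recv 43: fwd; pos6(id99) recv 22: drop; pos0(id94) recv 99: fwd
Round 2: pos2(id63) recv 94: fwd; pos3(id73) recv 75: fwd; pos5(id22) recv 73: fwd; pos6(id99) recv 43: drop; pos1(id75) recv 99: fwd
Round 3: pos3(id73) recv 94: fwd; pos4(id43) recv 75: fwd; pos6(id99) recv 73: drop; pos2(id63) recv 99: fwd
Round 4: pos4(id43) recv 94: fwd; pos5(id22) recv 75: fwd; pos3(id73) recv 99: fwd
Round 5: pos5(id22) recv 94: fwd; pos6(id99) recv 75: drop; pos4(id43) recv 99: fwd
Round 6: pos6(id99) recv 94: drop; pos5(id22) recv 99: fwd
Round 7: pos6(id99) recv 99: ELECTED
Message ID 43 originates at pos 4; dropped at pos 6 in round 2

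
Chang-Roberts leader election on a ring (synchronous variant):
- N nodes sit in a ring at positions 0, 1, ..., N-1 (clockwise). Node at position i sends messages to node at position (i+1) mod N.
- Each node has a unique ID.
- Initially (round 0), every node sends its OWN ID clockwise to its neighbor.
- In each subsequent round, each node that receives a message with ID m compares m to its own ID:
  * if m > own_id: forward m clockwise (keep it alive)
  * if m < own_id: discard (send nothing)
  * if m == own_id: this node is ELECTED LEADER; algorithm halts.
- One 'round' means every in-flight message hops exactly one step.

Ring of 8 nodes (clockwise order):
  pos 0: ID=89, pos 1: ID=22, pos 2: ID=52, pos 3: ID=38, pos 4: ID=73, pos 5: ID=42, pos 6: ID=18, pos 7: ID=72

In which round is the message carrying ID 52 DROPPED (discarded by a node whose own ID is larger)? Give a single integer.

Round 1: pos1(id22) recv 89: fwd; pos2(id52) recv 22: drop; pos3(id38) recv 52: fwd; pos4(id73) recv 38: drop; pos5(id42) recv 73: fwd; pos6(id18) recv 42: fwd; pos7(id72) recv 18: drop; pos0(id89) recv 72: drop
Round 2: pos2(id52) recv 89: fwd; pos4(id73) recv 52: drop; pos6(id18) recv 73: fwd; pos7(id72) recv 42: drop
Round 3: pos3(id38) recv 89: fwd; pos7(id72) recv 73: fwd
Round 4: pos4(id73) recv 89: fwd; pos0(id89) recv 73: drop
Round 5: pos5(id42) recv 89: fwd
Round 6: pos6(id18) recv 89: fwd
Round 7: pos7(id72) recv 89: fwd
Round 8: pos0(id89) recv 89: ELECTED
Message ID 52 originates at pos 2; dropped at pos 4 in round 2

Answer: 2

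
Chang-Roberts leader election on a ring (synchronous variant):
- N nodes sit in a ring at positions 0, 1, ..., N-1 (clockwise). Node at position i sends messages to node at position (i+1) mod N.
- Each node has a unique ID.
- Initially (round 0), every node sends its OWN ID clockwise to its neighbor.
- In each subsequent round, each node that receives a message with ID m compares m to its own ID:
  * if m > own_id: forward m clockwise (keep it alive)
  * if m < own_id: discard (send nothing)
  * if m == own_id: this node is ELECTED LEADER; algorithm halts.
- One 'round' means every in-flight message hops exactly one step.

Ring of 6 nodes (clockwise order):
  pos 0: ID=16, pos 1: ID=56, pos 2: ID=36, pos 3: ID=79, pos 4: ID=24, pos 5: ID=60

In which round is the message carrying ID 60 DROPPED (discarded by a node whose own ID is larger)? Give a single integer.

Round 1: pos1(id56) recv 16: drop; pos2(id36) recv 56: fwd; pos3(id79) recv 36: drop; pos4(id24) recv 79: fwd; pos5(id60) recv 24: drop; pos0(id16) recv 60: fwd
Round 2: pos3(id79) recv 56: drop; pos5(id60) recv 79: fwd; pos1(id56) recv 60: fwd
Round 3: pos0(id16) recv 79: fwd; pos2(id36) recv 60: fwd
Round 4: pos1(id56) recv 79: fwd; pos3(id79) recv 60: drop
Round 5: pos2(id36) recv 79: fwd
Round 6: pos3(id79) recv 79: ELECTED
Message ID 60 originates at pos 5; dropped at pos 3 in round 4

Answer: 4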